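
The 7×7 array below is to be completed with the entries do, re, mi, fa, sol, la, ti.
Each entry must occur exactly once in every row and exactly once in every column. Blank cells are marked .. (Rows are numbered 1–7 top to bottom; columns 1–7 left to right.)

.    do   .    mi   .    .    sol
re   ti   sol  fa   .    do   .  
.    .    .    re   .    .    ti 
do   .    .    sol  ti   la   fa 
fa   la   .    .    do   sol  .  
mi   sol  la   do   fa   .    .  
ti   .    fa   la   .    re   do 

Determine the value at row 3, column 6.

mi

Row 1, column 1: row 1 has {do, mi, sol} and column 1 has {do, re, mi, fa, ti}, leaving only la.
Row 1, column 5: row 1 has {do, mi, sol, la} and column 5 has {do, fa, ti}, leaving only re.
Row 1, column 3: row 1 has {do, re, mi, sol, la} and column 3 has {fa, sol, la}, leaving only ti.
Row 1, column 6: row 1 has {do, re, mi, sol, la, ti} and column 6 has {do, re, sol, la}, leaving only fa.
Row 3 already has {re, ti} and column 6 already has {do, re, fa, sol, la}, so row 3, column 6 must be mi.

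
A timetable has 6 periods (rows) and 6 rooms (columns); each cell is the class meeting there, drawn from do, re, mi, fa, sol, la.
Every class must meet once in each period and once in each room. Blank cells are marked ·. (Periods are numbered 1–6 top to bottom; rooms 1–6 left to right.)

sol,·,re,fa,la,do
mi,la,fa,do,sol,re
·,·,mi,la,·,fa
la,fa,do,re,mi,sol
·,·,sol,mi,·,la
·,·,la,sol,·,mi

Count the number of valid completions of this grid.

Period 1, room 2: eliminating its period and room leaves {mi}.
Period 3, room 1: eliminating its period and room leaves {do, re}.
Period 3, room 2: eliminating its period and room leaves {do, re, sol}.
Period 3, room 5: eliminating its period and room leaves {do, re}.
Period 5, room 1: eliminating its period and room leaves {do, re, fa}.
Period 5, room 2: eliminating its period and room leaves {do, re}.
Period 5, room 5: eliminating its period and room leaves {do, re, fa}.
Period 6, room 1: eliminating its period and room leaves {do, re, fa}.
Period 6, room 2: eliminating its period and room leaves {do, re}.
Period 6, room 5: eliminating its period and room leaves {do, re, fa}.
Enumerating the assignments across these blanks that avoid any period or room repeat gives 4 completions.

4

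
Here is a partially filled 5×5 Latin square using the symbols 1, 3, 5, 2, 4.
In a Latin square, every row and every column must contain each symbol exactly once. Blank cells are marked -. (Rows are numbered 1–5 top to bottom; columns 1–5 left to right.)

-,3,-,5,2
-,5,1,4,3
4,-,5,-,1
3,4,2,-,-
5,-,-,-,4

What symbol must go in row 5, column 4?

Row 1, column 1: row 1 has {3, 5, 2} and column 1 has {3, 5, 4}, leaving only 1.
Row 1, column 3: row 1 has {1, 3, 5, 2} and column 3 has {1, 5, 2}, leaving only 4.
Row 2, column 1: row 2 has {1, 3, 5, 4} and column 1 has {1, 3, 5, 4}, leaving only 2.
Row 3, column 2: row 3 has {1, 5, 4} and column 2 has {3, 5, 4}, leaving only 2.
Row 3, column 4: row 3 has {1, 5, 2, 4} and column 4 has {5, 4}, leaving only 3.
Row 4, column 4: row 4 has {3, 2, 4} and column 4 has {3, 5, 4}, leaving only 1.
Row 5 already has {5, 4} and column 4 already has {1, 3, 5, 4}, so row 5, column 4 must be 2.

2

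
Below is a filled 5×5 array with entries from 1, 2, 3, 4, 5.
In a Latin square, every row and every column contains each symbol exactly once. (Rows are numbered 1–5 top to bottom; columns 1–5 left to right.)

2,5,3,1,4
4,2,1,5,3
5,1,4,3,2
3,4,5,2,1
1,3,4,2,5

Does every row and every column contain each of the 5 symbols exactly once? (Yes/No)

No

Every row is a permutation, but column 3 contains 4 twice (at rows 3 and 5).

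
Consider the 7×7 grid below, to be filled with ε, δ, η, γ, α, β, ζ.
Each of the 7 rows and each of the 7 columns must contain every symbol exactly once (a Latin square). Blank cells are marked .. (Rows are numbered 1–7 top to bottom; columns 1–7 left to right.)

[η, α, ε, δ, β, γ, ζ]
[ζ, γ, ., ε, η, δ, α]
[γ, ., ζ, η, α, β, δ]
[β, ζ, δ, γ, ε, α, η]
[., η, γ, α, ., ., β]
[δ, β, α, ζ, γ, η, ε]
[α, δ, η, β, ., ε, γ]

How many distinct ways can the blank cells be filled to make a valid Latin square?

Row 2, column 3: eliminating its row and column leaves {β}.
Row 3, column 2: eliminating its row and column leaves {ε}.
Row 5, column 1: eliminating its row and column leaves {ε}.
Row 5, column 5: eliminating its row and column leaves {δ, ζ}.
Row 5, column 6: eliminating its row and column leaves {ζ}.
Row 7, column 5: eliminating its row and column leaves {ζ}.
Only one assignment across all blanks avoids any row or column repeat, giving 1 completion.

1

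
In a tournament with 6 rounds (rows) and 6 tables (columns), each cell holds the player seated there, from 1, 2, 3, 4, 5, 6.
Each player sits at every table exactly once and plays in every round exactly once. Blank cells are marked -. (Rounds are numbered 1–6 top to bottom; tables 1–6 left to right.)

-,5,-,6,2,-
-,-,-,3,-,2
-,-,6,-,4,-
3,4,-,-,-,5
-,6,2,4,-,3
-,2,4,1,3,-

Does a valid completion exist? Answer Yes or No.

No

Round 2, table 2: round 2 has {2, 3} and table 2 has {2, 4, 5, 6}, so it must be 1.
Round 2, table 3: round 2 has {1, 2, 3} and table 3 has {2, 4, 6}, so it must be 5.
Round 2, table 5: round 2 has {1, 2, 3, 5} and table 5 has {2, 3, 4}, so it must be 6.
Round 2, table 1: round 2 has {1, 2, 3, 5, 6} and table 1 has {3}, so it must be 4.
Round 1, table 1: round 1 has {2, 5, 6} and table 1 has {3, 4}, so it must be 1.
Round 1, table 3: round 1 has {1, 2, 5, 6} and table 3 has {2, 4, 5, 6}, so it must be 3.
Round 1, table 6: round 1 has {1, 2, 3, 5, 6} and table 6 has {2, 3, 5}, so it must be 4.
Round 3, table 2: round 3 has {4, 6} and table 2 has {1, 2, 4, 5, 6}, so it must be 3.
Round 3, table 6: round 3 has {3, 4, 6} and table 6 has {2, 3, 4, 5}, so it must be 1.
Round 4, table 3: round 4 has {3, 4, 5} and table 3 has {2, 3, 4, 5, 6}, so it must be 1.
Now round 4, table 5: round 4 together with table 5 already contain {1, 2, 3, 4, 5, 6} — every symbol — so nothing can go there. The grid has no valid completion.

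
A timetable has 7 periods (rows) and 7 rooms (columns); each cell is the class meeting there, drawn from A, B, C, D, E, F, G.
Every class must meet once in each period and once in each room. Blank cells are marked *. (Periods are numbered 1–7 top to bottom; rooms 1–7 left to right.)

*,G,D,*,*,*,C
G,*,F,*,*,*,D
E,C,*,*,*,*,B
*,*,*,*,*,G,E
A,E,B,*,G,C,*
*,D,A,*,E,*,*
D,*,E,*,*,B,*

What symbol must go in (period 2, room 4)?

Period 3, room 3: period 3 has {B, C, E} and room 3 has {A, B, D, E, F}, leaving only G.
Period 4, room 3: period 4 has {E, G} and room 3 has {A, B, D, E, F, G}, leaving only C.
Period 5, room 7: period 5 has {A, B, C, E, G} and room 7 has {B, C, D, E}, leaving only F.
Period 5, room 4: period 5 has {A, B, C, E, F, G} and room 4 has {}, leaving only D.
Period 6, room 6: period 6 has {A, D, E} and room 6 has {B, C, G}, leaving only F.
Period 6, room 7: period 6 has {A, D, E, F} and room 7 has {B, C, D, E, F}, leaving only G.
Period 7, room 7: period 7 has {B, D, E} and room 7 has {B, C, D, E, F, G}, leaving only A.
Period 7, room 2: period 7 has {A, B, D, E} and room 2 has {C, D, E, G}, leaving only F.
Period 7, room 5: period 7 has {A, B, D, E, F} and room 5 has {E, G}, leaving only C.
Period 7, room 4: period 7 has {A, B, C, D, E, F} and room 4 has {D}, leaving only G.
Period 2, room 4 is narrowed to {A, B, C, E}.
If it were A, then period 2, room 5 would be left with no valid symbol.
If it were B, then period 2, room 5 would be left with no valid symbol.
If it were E, then period 2, room 5 would be left with no valid symbol.
So period 2, room 4 must be C.

C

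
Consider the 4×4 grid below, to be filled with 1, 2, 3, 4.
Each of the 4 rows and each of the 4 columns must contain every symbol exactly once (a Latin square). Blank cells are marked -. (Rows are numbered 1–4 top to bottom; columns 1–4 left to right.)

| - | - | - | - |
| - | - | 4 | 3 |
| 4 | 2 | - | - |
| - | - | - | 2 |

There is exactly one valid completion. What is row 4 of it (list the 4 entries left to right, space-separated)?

3 4 1 2

Row 2, column 2: row 2 has {3, 4} and column 2 has {2}, leaving only 1.
Row 2, column 1: row 2 has {1, 3, 4} and column 1 has {4}, leaving only 2.
Row 3, column 4: row 3 has {2, 4} and column 4 has {2, 3}, leaving only 1.
Row 1, column 4: row 1 has {} and column 4 has {1, 2, 3}, leaving only 4.
Row 1, column 2: row 1 has {4} and column 2 has {1, 2}, leaving only 3.
Row 4, column 2: row 4 has {2} and column 2 has {1, 2, 3}, leaving only 4.
Row 1, column 1: row 1 has {3, 4} and column 1 has {2, 4}, leaving only 1.
Row 4, column 1: row 4 has {2, 4} and column 1 has {1, 2, 4}, leaving only 3.
Row 4, column 3: row 4 has {2, 3, 4} and column 3 has {4}, leaving only 1.
So row 4 reads: 3 4 1 2.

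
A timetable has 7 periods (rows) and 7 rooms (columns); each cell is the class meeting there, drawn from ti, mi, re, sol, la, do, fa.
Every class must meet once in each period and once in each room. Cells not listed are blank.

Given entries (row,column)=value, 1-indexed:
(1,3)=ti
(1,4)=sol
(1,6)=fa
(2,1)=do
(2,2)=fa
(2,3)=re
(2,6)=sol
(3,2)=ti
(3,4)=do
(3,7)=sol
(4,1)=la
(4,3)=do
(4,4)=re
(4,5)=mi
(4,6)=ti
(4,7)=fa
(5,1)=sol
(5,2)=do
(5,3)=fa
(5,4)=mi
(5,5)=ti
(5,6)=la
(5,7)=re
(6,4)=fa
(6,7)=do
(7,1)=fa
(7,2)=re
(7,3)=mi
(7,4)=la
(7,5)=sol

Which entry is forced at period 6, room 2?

la

Period 2, room 4: period 2 has {re, sol, do, fa} and room 4 has {mi, re, sol, la, do, fa}, leaving only ti.
Period 2, room 5: period 2 has {ti, re, sol, do, fa} and room 5 has {ti, mi, sol}, leaving only la.
Period 2, room 7: period 2 has {ti, re, sol, la, do, fa} and room 7 has {re, sol, do, fa}, leaving only mi.
Period 1, room 7: period 1 has {ti, sol, fa} and room 7 has {mi, re, sol, do, fa}, leaving only la.
Period 1, room 2: period 1 has {ti, sol, la, fa} and room 2 has {ti, re, do, fa}, leaving only mi.
Period 1, room 1: period 1 has {ti, mi, sol, la, fa} and room 1 has {sol, la, do, fa}, leaving only re.
Period 1, room 5: period 1 has {ti, mi, re, sol, la, fa} and room 5 has {ti, mi, sol, la}, leaving only do.
Period 3, room 1: period 3 has {ti, sol, do} and room 1 has {re, sol, la, do, fa}, leaving only mi.
Period 3, room 3: period 3 has {ti, mi, sol, do} and room 3 has {ti, mi, re, do, fa}, leaving only la.
Period 3, room 6: period 3 has {ti, mi, sol, la, do} and room 6 has {ti, sol, la, fa}, leaving only re.
Period 3, room 5: period 3 has {ti, mi, re, sol, la, do} and room 5 has {ti, mi, sol, la, do}, leaving only fa.
Period 4, room 2: period 4 has {ti, mi, re, la, do, fa} and room 2 has {ti, mi, re, do, fa}, leaving only sol.
Period 6 already has {do, fa} and room 2 already has {ti, mi, re, sol, do, fa}, so period 6, room 2 must be la.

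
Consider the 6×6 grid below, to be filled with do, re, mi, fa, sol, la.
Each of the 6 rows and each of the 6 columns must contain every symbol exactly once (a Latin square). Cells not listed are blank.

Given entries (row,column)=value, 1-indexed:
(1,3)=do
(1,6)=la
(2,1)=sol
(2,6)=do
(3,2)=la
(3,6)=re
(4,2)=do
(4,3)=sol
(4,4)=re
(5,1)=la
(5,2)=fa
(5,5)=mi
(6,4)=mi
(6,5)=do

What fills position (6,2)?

sol

Row 5, column 3: row 5 has {mi, fa, la} and column 3 has {do, sol}, leaving only re.
Row 5, column 6: row 5 has {re, mi, fa, la} and column 6 has {do, re, la}, leaving only sol.
Row 5, column 4: row 5 has {re, mi, fa, sol, la} and column 4 has {re, mi}, leaving only do.
Row 6, column 6: row 6 has {do, mi} and column 6 has {do, re, sol, la}, leaving only fa.
Row 4, column 6: row 4 has {do, re, sol} and column 6 has {do, re, fa, sol, la}, leaving only mi.
Row 4, column 1: row 4 has {do, re, mi, sol} and column 1 has {sol, la}, leaving only fa.
Row 4, column 5: row 4 has {do, re, mi, fa, sol} and column 5 has {do, mi}, leaving only la.
Row 6, column 1: row 6 has {do, mi, fa} and column 1 has {fa, sol, la}, leaving only re.
Row 6 already has {do, re, mi, fa} and column 2 already has {do, fa, la}, so row 6, column 2 must be sol.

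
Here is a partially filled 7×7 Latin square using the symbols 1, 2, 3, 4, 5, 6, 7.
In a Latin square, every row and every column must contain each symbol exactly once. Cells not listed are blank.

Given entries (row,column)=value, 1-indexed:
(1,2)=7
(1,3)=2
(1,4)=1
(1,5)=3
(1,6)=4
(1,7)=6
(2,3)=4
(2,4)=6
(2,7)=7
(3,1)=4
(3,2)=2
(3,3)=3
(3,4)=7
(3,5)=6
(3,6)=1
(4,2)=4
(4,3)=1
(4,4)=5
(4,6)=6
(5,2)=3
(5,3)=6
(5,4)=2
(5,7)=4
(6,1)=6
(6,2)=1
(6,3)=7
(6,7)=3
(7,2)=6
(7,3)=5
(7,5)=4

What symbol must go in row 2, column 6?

Row 1, column 1: row 1 has {1, 2, 3, 4, 6, 7} and column 1 has {4, 6}, leaving only 5.
Row 2, column 2: row 2 has {4, 6, 7} and column 2 has {1, 2, 3, 4, 6, 7}, leaving only 5.
Row 3, column 7: row 3 has {1, 2, 3, 4, 6, 7} and column 7 has {3, 4, 6, 7}, leaving only 5.
Row 4, column 7: row 4 has {1, 4, 5, 6} and column 7 has {3, 4, 5, 6, 7}, leaving only 2.
Row 4, column 5: row 4 has {1, 2, 4, 5, 6} and column 5 has {3, 4, 6}, leaving only 7.
Row 4, column 1: row 4 has {1, 2, 4, 5, 6, 7} and column 1 has {4, 5, 6}, leaving only 3.
Row 6, column 4: row 6 has {1, 3, 6, 7} and column 4 has {1, 2, 5, 6, 7}, leaving only 4.
Row 7, column 4: row 7 has {4, 5, 6} and column 4 has {1, 2, 4, 5, 6, 7}, leaving only 3.
Row 7, column 7: row 7 has {3, 4, 5, 6} and column 7 has {2, 3, 4, 5, 6, 7}, leaving only 1.
Row 2, column 6 is narrowed to {2, 3}.
If it were 2, then row 2, column 5 would be left with no valid symbol.
So row 2, column 6 must be 3.

3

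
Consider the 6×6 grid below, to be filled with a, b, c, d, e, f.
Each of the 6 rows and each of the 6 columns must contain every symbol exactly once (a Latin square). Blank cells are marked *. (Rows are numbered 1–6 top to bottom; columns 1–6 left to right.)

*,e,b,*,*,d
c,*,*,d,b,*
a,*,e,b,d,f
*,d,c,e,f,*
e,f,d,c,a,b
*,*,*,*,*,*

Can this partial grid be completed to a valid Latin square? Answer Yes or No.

No row or column among the givens repeats a symbol, and propagating forced cells runs into no contradiction.
One valid completion exists (for instance, f e b a c d / c a f d b e / a c e b d f / b d c e f a / e f d c a b / d b a f e c).

Yes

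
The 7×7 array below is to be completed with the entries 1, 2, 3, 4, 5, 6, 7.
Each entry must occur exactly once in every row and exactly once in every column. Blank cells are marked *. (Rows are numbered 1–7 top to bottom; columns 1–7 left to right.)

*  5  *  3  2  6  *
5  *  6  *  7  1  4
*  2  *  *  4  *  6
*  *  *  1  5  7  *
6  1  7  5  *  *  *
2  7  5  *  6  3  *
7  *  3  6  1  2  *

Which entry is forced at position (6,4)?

Row 6 already has {2, 3, 5, 6, 7} and column 4 already has {1, 3, 5, 6}, so row 6, column 4 must be 4.

4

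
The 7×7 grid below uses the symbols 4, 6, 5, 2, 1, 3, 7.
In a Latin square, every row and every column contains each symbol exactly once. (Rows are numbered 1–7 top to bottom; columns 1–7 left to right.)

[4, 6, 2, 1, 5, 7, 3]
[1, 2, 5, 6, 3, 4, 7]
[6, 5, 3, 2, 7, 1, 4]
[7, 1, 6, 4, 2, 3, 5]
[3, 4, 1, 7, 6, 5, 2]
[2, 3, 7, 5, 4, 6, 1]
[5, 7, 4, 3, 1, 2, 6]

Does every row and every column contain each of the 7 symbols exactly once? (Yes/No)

Yes

Each row is a permutation of the 7 symbols, and so is each column.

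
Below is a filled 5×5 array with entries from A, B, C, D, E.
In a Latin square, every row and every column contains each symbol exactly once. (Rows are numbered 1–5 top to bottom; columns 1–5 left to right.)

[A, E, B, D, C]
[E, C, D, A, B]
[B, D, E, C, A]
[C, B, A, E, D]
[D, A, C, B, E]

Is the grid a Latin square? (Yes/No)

Yes

Each row is a permutation of the 5 symbols, and so is each column.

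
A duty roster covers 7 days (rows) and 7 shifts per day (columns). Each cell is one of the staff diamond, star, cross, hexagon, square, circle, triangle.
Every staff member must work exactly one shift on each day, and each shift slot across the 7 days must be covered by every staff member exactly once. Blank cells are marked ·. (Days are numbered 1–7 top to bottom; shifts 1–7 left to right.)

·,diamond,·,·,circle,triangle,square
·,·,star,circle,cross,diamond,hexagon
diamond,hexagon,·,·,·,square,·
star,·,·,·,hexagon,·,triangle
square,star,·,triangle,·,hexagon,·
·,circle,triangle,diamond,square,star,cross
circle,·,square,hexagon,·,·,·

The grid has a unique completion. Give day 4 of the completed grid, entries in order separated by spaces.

star cross diamond square hexagon circle triangle

Day 2, shift 1: day 2 has {diamond, star, cross, hexagon, circle} and shift 1 has {diamond, star, square, circle}, leaving only triangle.
Day 2, shift 2: day 2 has {diamond, star, cross, hexagon, circle, triangle} and shift 2 has {diamond, star, hexagon, circle}, leaving only square.
Day 4, shift 2: day 4 has {star, hexagon, triangle} and shift 2 has {diamond, star, hexagon, square, circle}, leaving only cross.
Day 4, shift 4: day 4 has {star, cross, hexagon, triangle} and shift 4 has {diamond, hexagon, circle, triangle}, leaving only square.
Day 4, shift 6: day 4 has {star, cross, hexagon, square, triangle} and shift 6 has {diamond, star, hexagon, square, triangle}, leaving only circle.
Day 4, shift 3: day 4 has {star, cross, hexagon, square, circle, triangle} and shift 3 has {star, square, triangle}, leaving only diamond.
So day 4 reads: star cross diamond square hexagon circle triangle.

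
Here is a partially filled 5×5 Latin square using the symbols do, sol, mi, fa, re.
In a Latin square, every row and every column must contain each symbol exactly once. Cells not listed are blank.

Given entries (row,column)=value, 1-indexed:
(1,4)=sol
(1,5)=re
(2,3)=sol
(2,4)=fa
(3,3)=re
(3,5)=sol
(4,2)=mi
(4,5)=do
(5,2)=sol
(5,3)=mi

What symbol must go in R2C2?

re

Row 2, column 5: row 2 has {sol, fa} and column 5 has {do, sol, re}, leaving only mi.
Row 4, column 3: row 4 has {do, mi} and column 3 has {sol, mi, re}, leaving only fa.
Row 1, column 3: row 1 has {sol, re} and column 3 has {sol, mi, fa, re}, leaving only do.
Row 1, column 2: row 1 has {do, sol, re} and column 2 has {sol, mi}, leaving only fa.
Row 1, column 1: row 1 has {do, sol, fa, re} and column 1 has {}, leaving only mi.
Row 3, column 2: row 3 has {sol, re} and column 2 has {sol, mi, fa}, leaving only do.
Row 2 already has {sol, mi, fa} and column 2 already has {do, sol, mi, fa}, so row 2, column 2 must be re.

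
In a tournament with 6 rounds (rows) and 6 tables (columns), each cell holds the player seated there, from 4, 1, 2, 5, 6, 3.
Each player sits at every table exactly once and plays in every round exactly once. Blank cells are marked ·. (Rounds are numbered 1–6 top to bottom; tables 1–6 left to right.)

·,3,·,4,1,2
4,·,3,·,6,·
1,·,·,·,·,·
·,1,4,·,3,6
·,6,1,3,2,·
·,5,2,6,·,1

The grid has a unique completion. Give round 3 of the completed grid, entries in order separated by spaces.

1 4 6 2 5 3

Round 2, table 2: round 2 has {4, 6, 3} and table 2 has {1, 5, 6, 3}, leaving only 2.
Round 3, table 2: round 3 has {1} and table 2 has {1, 2, 5, 6, 3}, leaving only 4.
Round 3, table 5: round 3 has {4, 1} and table 5 has {1, 2, 6, 3}, leaving only 5.
Round 3, table 3: round 3 has {4, 1, 5} and table 3 has {4, 1, 2, 3}, leaving only 6.
Round 3, table 4: round 3 has {4, 1, 5, 6} and table 4 has {4, 6, 3}, leaving only 2.
Round 3, table 6: round 3 has {4, 1, 2, 5, 6} and table 6 has {1, 2, 6}, leaving only 3.
So round 3 reads: 1 4 6 2 5 3.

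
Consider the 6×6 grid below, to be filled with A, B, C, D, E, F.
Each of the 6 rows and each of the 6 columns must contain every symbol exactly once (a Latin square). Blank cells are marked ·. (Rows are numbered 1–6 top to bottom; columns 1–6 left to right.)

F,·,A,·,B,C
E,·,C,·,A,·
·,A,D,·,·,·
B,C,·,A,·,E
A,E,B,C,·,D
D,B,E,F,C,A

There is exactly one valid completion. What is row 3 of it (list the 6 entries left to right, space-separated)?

C A D B E F

Row 3, column 1: row 3 has {A, D} and column 1 has {A, B, D, E, F}, leaving only C.
Row 1, column 2: row 1 has {A, B, C, F} and column 2 has {A, B, C, E}, leaving only D.
Row 1, column 4: row 1 has {A, B, C, D, F} and column 4 has {A, C, F}, leaving only E.
Row 3, column 4: row 3 has {A, C, D} and column 4 has {A, C, E, F}, leaving only B.
Row 3, column 6: row 3 has {A, B, C, D} and column 6 has {A, C, D, E}, leaving only F.
Row 3, column 5: row 3 has {A, B, C, D, F} and column 5 has {A, B, C}, leaving only E.
So row 3 reads: C A D B E F.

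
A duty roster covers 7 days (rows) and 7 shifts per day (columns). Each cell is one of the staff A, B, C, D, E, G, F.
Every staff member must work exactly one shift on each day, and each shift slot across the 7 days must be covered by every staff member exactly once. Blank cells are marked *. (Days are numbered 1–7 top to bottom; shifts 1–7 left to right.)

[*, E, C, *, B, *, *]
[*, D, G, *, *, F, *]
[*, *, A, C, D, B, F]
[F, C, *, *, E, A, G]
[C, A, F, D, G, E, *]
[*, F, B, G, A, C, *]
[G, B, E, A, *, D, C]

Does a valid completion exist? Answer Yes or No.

No day or shift among the givens repeats a symbol, and propagating forced cells runs into no contradiction.
One valid completion exists (for instance, A E C F B G D / B D G E C F A / E G A C D B F / F C D B E A G / C A F D G E B / D F B G A C E / G B E A F D C).

Yes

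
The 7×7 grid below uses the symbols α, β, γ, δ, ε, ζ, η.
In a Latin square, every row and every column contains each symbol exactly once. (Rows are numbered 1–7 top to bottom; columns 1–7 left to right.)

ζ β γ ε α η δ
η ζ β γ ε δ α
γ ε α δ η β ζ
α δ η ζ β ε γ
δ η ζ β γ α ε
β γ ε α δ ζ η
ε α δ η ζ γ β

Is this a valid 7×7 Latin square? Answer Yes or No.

Yes

Each row is a permutation of the 7 symbols, and so is each column.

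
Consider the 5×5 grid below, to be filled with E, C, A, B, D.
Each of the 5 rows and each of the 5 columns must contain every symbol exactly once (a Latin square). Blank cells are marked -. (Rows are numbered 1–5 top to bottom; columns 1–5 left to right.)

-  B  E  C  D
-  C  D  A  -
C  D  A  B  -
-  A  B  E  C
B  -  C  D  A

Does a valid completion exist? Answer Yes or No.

Yes

No row or column among the givens repeats a symbol, and propagating forced cells runs into no contradiction.
One valid completion exists (for instance, A B E C D / E C D A B / C D A B E / D A B E C / B E C D A).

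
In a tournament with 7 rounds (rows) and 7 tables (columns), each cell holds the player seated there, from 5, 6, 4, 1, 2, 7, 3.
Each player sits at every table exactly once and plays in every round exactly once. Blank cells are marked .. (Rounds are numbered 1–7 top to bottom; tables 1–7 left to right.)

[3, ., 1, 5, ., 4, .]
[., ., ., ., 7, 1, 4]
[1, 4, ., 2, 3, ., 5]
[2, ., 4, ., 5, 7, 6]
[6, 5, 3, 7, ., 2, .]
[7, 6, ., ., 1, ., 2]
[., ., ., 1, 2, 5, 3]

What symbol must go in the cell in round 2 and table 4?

6

Round 1, table 5: round 1 has {5, 4, 1, 3} and table 5 has {5, 1, 2, 7, 3}, leaving only 6.
Round 1, table 7: round 1 has {5, 6, 4, 1, 3} and table 7 has {5, 6, 4, 2, 3}, leaving only 7.
Round 1, table 2: round 1 has {5, 6, 4, 1, 7, 3} and table 2 has {5, 6, 4}, leaving only 2.
Round 2, table 1: round 2 has {4, 1, 7} and table 1 has {6, 1, 2, 7, 3}, leaving only 5.
Round 2, table 2: round 2 has {5, 4, 1, 7} and table 2 has {5, 6, 4, 2}, leaving only 3.
Round 2 already has {5, 4, 1, 7, 3} and table 4 already has {5, 1, 2, 7}, so round 2, table 4 must be 6.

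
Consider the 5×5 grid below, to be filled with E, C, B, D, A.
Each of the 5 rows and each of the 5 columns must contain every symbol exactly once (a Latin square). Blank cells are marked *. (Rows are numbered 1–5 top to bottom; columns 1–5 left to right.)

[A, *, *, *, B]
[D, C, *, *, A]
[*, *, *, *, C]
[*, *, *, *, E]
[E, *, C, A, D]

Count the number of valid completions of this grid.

Row 1, column 2: eliminating its row and column leaves {E, D}.
Row 1, column 3: eliminating its row and column leaves {E, D}.
Row 1, column 4: eliminating its row and column leaves {E, C, D}.
Row 2, column 3: eliminating its row and column leaves {E, B}.
Row 2, column 4: eliminating its row and column leaves {E, B}.
Row 3, column 1: eliminating its row and column leaves {B}.
Row 3, column 2: eliminating its row and column leaves {E, B, D, A}.
Row 3, column 3: eliminating its row and column leaves {E, B, D, A}.
Row 3, column 4: eliminating its row and column leaves {E, B, D}.
Row 4, column 1: eliminating its row and column leaves {C, B}.
Row 4, column 2: eliminating its row and column leaves {B, D, A}.
Row 4, column 3: eliminating its row and column leaves {B, D, A}.
Row 4, column 4: eliminating its row and column leaves {C, B, D}.
Row 5, column 2: eliminating its row and column leaves {B}.
Enumerating the assignments across these blanks that avoid any row or column repeat gives 3 completions.

3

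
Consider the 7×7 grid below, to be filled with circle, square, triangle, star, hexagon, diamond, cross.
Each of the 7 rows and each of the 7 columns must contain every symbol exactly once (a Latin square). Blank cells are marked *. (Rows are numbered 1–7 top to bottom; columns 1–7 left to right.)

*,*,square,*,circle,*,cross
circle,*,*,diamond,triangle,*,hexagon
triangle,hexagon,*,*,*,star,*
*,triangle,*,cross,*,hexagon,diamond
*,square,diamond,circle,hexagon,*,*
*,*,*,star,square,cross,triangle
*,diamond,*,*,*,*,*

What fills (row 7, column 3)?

triangle

Row 1, column 2: row 1 has {circle, square, cross} and column 2 has {square, triangle, hexagon, diamond}, leaving only star.
Row 2, column 2: row 2 has {circle, triangle, hexagon, diamond} and column 2 has {square, triangle, star, hexagon, diamond}, leaving only cross.
Row 2, column 3: row 2 has {circle, triangle, hexagon, diamond, cross} and column 3 has {square, diamond}, leaving only star.
Row 2, column 6: row 2 has {circle, triangle, star, hexagon, diamond, cross} and column 6 has {star, hexagon, cross}, leaving only square.
Row 3, column 4: row 3 has {triangle, star, hexagon} and column 4 has {circle, star, diamond, cross}, leaving only square.
Row 3, column 7: row 3 has {square, triangle, star, hexagon} and column 7 has {triangle, hexagon, diamond, cross}, leaving only circle.
Row 3, column 3: row 3 has {circle, square, triangle, star, hexagon} and column 3 has {square, star, diamond}, leaving only cross.
Row 3, column 5: row 3 has {circle, square, triangle, star, hexagon, cross} and column 5 has {circle, square, triangle, hexagon}, leaving only diamond.
Row 4, column 3: row 4 has {triangle, hexagon, diamond, cross} and column 3 has {square, star, diamond, cross}, leaving only circle.
Row 4, column 5: row 4 has {circle, triangle, hexagon, diamond, cross} and column 5 has {circle, square, triangle, hexagon, diamond}, leaving only star.
Row 4, column 1: row 4 has {circle, triangle, star, hexagon, diamond, cross} and column 1 has {circle, triangle}, leaving only square.
Row 5, column 6: row 5 has {circle, square, hexagon, diamond} and column 6 has {square, star, hexagon, cross}, leaving only triangle.
Row 1, column 6: row 1 has {circle, square, star, cross} and column 6 has {square, triangle, star, hexagon, cross}, leaving only diamond.
Row 1, column 1: row 1 has {circle, square, star, diamond, cross} and column 1 has {circle, square, triangle}, leaving only hexagon.
Row 1, column 4: row 1 has {circle, square, star, hexagon, diamond, cross} and column 4 has {circle, square, star, diamond, cross}, leaving only triangle.
Row 5, column 7: row 5 has {circle, square, triangle, hexagon, diamond} and column 7 has {circle, triangle, hexagon, diamond, cross}, leaving only star.
Row 5, column 1: row 5 has {circle, square, triangle, star, hexagon, diamond} and column 1 has {circle, square, triangle, hexagon}, leaving only cross.
Row 6, column 1: row 6 has {square, triangle, star, cross} and column 1 has {circle, square, triangle, hexagon, cross}, leaving only diamond.
Row 6, column 2: row 6 has {square, triangle, star, diamond, cross} and column 2 has {square, triangle, star, hexagon, diamond, cross}, leaving only circle.
Row 6, column 3: row 6 has {circle, square, triangle, star, diamond, cross} and column 3 has {circle, square, star, diamond, cross}, leaving only hexagon.
Row 7 already has {diamond} and column 3 already has {circle, square, star, hexagon, diamond, cross}, so row 7, column 3 must be triangle.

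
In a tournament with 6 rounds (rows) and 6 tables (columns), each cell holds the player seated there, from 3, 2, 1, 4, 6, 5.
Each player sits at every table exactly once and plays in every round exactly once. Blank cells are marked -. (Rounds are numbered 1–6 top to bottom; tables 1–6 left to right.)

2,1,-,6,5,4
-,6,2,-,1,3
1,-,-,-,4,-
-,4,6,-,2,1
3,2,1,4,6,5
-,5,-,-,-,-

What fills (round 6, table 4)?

Round 1, table 3: round 1 has {2, 1, 4, 6, 5} and table 3 has {2, 1, 6}, leaving only 3.
Round 2, table 4: round 2 has {3, 2, 1, 6} and table 4 has {4, 6}, leaving only 5.
Round 2, table 1: round 2 has {3, 2, 1, 6, 5} and table 1 has {3, 2, 1}, leaving only 4.
Round 3, table 2: round 3 has {1, 4} and table 2 has {2, 1, 4, 6, 5}, leaving only 3.
Round 3, table 3: round 3 has {3, 1, 4} and table 3 has {3, 2, 1, 6}, leaving only 5.
Round 3, table 4: round 3 has {3, 1, 4, 5} and table 4 has {4, 6, 5}, leaving only 2.
Round 3, table 6: round 3 has {3, 2, 1, 4, 5} and table 6 has {3, 1, 4, 5}, leaving only 6.
Round 4, table 1: round 4 has {2, 1, 4, 6} and table 1 has {3, 2, 1, 4}, leaving only 5.
Round 4, table 4: round 4 has {2, 1, 4, 6, 5} and table 4 has {2, 4, 6, 5}, leaving only 3.
Round 6 already has {5} and table 4 already has {3, 2, 4, 6, 5}, so round 6, table 4 must be 1.

1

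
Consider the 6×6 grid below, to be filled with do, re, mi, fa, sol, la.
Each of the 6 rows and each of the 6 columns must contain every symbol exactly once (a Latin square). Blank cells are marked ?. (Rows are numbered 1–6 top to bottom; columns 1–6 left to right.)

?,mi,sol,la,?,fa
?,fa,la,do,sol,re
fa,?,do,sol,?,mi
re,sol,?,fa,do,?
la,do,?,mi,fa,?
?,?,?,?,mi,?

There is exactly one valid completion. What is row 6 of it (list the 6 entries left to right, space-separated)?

Row 6, column 4: row 6 has {mi} and column 4 has {do, mi, fa, sol, la}, leaving only re.
Row 6, column 2: row 6 has {re, mi} and column 2 has {do, mi, fa, sol}, leaving only la.
Row 6, column 3: row 6 has {re, mi, la} and column 3 has {do, sol, la}, leaving only fa.
Row 1, column 1: row 1 has {mi, fa, sol, la} and column 1 has {re, fa, la}, leaving only do.
Row 6, column 1: row 6 has {re, mi, fa, la} and column 1 has {do, re, fa, la}, leaving only sol.
Row 6, column 6: row 6 has {re, mi, fa, sol, la} and column 6 has {re, mi, fa}, leaving only do.
So row 6 reads: sol la fa re mi do.

sol la fa re mi do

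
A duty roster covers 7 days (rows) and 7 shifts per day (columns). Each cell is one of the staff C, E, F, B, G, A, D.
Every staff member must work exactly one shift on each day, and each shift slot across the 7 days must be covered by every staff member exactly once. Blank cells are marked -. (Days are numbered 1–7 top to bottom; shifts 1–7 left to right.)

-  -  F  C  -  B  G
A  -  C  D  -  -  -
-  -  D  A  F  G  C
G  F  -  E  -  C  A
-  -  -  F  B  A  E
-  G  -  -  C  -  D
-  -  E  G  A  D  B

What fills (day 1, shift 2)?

Day 2, shift 7: day 2 has {C, A, D} and shift 7 has {C, E, B, G, A, D}, leaving only F.
Day 2, shift 6: day 2 has {C, F, A, D} and shift 6 has {C, B, G, A, D}, leaving only E.
Day 2, shift 2: day 2 has {C, E, F, A, D} and shift 2 has {F, G}, leaving only B.
Day 2, shift 5: day 2 has {C, E, F, B, A, D} and shift 5 has {C, F, B, A}, leaving only G.
Day 3, shift 2: day 3 has {C, F, G, A, D} and shift 2 has {F, B, G}, leaving only E.
Day 3, shift 1: day 3 has {C, E, F, G, A, D} and shift 1 has {G, A}, leaving only B.
Day 4, shift 3: day 4 has {C, E, F, G, A} and shift 3 has {C, E, F, D}, leaving only B.
Day 4, shift 5: day 4 has {C, E, F, B, G, A} and shift 5 has {C, F, B, G, A}, leaving only D.
Day 1, shift 5: day 1 has {C, F, B, G} and shift 5 has {C, F, B, G, A, D}, leaving only E.
Day 1, shift 1: day 1 has {C, E, F, B, G} and shift 1 has {B, G, A}, leaving only D.
Day 1 already has {C, E, F, B, G, D} and shift 2 already has {E, F, B, G}, so day 1, shift 2 must be A.

A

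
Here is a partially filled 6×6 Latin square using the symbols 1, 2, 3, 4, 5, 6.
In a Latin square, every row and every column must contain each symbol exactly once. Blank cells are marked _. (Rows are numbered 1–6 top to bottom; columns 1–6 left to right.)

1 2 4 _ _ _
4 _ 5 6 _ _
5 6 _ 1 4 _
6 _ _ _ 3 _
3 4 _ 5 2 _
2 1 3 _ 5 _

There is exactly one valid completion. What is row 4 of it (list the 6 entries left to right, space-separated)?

Row 4, column 2: row 4 has {3, 6} and column 2 has {1, 2, 4, 6}, leaving only 5.
Row 1, column 4: row 1 has {1, 2, 4} and column 4 has {1, 5, 6}, leaving only 3.
Row 1, column 5: row 1 has {1, 2, 3, 4} and column 5 has {2, 3, 4, 5}, leaving only 6.
Row 1, column 6: row 1 has {1, 2, 3, 4, 6} and column 6 has {}, leaving only 5.
Row 2, column 2: row 2 has {4, 5, 6} and column 2 has {1, 2, 4, 5, 6}, leaving only 3.
Row 2, column 5: row 2 has {3, 4, 5, 6} and column 5 has {2, 3, 4, 5, 6}, leaving only 1.
Row 2, column 6: row 2 has {1, 3, 4, 5, 6} and column 6 has {5}, leaving only 2.
Row 3, column 3: row 3 has {1, 4, 5, 6} and column 3 has {3, 4, 5}, leaving only 2.
Row 4, column 3: row 4 has {3, 5, 6} and column 3 has {2, 3, 4, 5}, leaving only 1.
Row 4, column 6: row 4 has {1, 3, 5, 6} and column 6 has {2, 5}, leaving only 4.
Row 4, column 4: row 4 has {1, 3, 4, 5, 6} and column 4 has {1, 3, 5, 6}, leaving only 2.
So row 4 reads: 6 5 1 2 3 4.

6 5 1 2 3 4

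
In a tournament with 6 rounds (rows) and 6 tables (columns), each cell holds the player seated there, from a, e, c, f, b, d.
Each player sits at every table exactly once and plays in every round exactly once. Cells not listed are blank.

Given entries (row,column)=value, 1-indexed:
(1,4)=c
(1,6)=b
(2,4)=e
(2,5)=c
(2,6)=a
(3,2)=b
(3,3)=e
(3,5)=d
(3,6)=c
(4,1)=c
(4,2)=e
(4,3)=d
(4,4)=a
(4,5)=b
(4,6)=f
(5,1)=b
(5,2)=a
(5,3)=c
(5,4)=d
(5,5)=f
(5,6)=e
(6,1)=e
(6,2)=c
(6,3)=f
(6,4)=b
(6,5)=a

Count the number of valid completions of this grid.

Round 1, table 1: eliminating its round and table leaves {a, f, d}.
Round 1, table 2: eliminating its round and table leaves {f, d}.
Round 1, table 3: eliminating its round and table leaves {a}.
Round 1, table 5: eliminating its round and table leaves {e}.
Round 2, table 1: eliminating its round and table leaves {f, d}.
Round 2, table 2: eliminating its round and table leaves {f, d}.
Round 2, table 3: eliminating its round and table leaves {b}.
Round 3, table 1: eliminating its round and table leaves {a, f}.
Round 3, table 4: eliminating its round and table leaves {f}.
Round 6, table 6: eliminating its round and table leaves {d}.
Enumerating the assignments across these blanks that avoid any round or table repeat gives 2 completions.

2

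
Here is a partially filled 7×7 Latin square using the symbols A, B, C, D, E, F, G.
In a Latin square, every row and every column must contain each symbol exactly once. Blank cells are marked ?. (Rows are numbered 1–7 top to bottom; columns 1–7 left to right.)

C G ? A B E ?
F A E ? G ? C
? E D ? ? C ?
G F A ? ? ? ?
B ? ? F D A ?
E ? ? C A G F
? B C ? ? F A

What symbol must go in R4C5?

Row 1, column 3: row 1 has {A, B, C, E, G} and column 3 has {A, C, D, E}, leaving only F.
Row 1, column 7: row 1 has {A, B, C, E, F, G} and column 7 has {A, C, F}, leaving only D.
Row 3, column 1: row 3 has {C, D, E} and column 1 has {B, C, E, F, G}, leaving only A.
Row 3, column 5: row 3 has {A, C, D, E} and column 5 has {A, B, D, G}, leaving only F.
Row 5, column 2: row 5 has {A, B, D, F} and column 2 has {A, B, E, F, G}, leaving only C.
Row 5, column 3: row 5 has {A, B, C, D, F} and column 3 has {A, C, D, E, F}, leaving only G.
Row 5, column 7: row 5 has {A, B, C, D, F, G} and column 7 has {A, C, D, F}, leaving only E.
Row 4, column 7: row 4 has {A, F, G} and column 7 has {A, C, D, E, F}, leaving only B.
Row 3, column 7: row 3 has {A, C, D, E, F} and column 7 has {A, B, C, D, E, F}, leaving only G.
Row 3, column 4: row 3 has {A, C, D, E, F, G} and column 4 has {A, C, F}, leaving only B.
Row 2, column 4: row 2 has {A, C, E, F, G} and column 4 has {A, B, C, F}, leaving only D.
Row 2, column 6: row 2 has {A, C, D, E, F, G} and column 6 has {A, C, E, F, G}, leaving only B.
Row 4, column 4: row 4 has {A, B, F, G} and column 4 has {A, B, C, D, F}, leaving only E.
Row 4 already has {A, B, E, F, G} and column 5 already has {A, B, D, F, G}, so row 4, column 5 must be C.

C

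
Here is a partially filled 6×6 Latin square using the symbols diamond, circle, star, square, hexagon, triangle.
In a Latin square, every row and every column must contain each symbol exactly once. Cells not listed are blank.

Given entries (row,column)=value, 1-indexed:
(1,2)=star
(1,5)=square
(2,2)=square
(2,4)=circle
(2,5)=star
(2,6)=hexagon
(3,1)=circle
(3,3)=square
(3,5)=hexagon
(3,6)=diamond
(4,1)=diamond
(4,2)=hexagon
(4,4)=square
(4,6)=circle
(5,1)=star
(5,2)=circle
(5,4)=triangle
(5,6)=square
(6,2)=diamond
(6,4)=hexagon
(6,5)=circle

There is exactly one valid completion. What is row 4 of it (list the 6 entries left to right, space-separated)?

diamond hexagon star square triangle circle

Row 4, column 5: row 4 has {diamond, circle, square, hexagon} and column 5 has {circle, star, square, hexagon}, leaving only triangle.
Row 4, column 3: row 4 has {diamond, circle, square, hexagon, triangle} and column 3 has {square}, leaving only star.
So row 4 reads: diamond hexagon star square triangle circle.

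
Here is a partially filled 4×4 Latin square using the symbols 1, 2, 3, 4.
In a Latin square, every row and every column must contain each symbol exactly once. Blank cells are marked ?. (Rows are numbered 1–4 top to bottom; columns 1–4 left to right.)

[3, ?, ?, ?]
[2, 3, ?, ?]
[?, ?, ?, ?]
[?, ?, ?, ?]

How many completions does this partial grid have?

Row 1, column 2: eliminating its row and column leaves {1, 2, 4}.
Row 1, column 3: eliminating its row and column leaves {1, 2, 4}.
Row 1, column 4: eliminating its row and column leaves {1, 2, 4}.
Row 2, column 3: eliminating its row and column leaves {1, 4}.
Row 2, column 4: eliminating its row and column leaves {1, 4}.
Row 3, column 1: eliminating its row and column leaves {1, 4}.
Row 3, column 2: eliminating its row and column leaves {1, 2, 4}.
Row 3, column 3: eliminating its row and column leaves {1, 2, 3, 4}.
Row 3, column 4: eliminating its row and column leaves {1, 2, 3, 4}.
Row 4, column 1: eliminating its row and column leaves {1, 4}.
Row 4, column 2: eliminating its row and column leaves {1, 2, 4}.
Row 4, column 3: eliminating its row and column leaves {1, 2, 3, 4}.
Row 4, column 4: eliminating its row and column leaves {1, 2, 3, 4}.
Enumerating the assignments across these blanks that avoid any row or column repeat gives 16 completions.

16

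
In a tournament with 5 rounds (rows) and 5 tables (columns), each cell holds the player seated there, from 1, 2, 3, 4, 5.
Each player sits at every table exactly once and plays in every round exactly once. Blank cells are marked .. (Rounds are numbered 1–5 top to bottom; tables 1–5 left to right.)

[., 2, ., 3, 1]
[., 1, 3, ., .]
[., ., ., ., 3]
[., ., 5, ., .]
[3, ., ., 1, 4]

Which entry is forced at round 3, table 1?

Round 1, table 3: round 1 has {1, 2, 3} and table 3 has {3, 5}, leaving only 4.
Round 1, table 1: round 1 has {1, 2, 3, 4} and table 1 has {3}, leaving only 5.
Round 4, table 5: round 4 has {5} and table 5 has {1, 3, 4}, leaving only 2.
Round 2, table 5: round 2 has {1, 3} and table 5 has {1, 2, 3, 4}, leaving only 5.
Round 4, table 4: round 4 has {2, 5} and table 4 has {1, 3}, leaving only 4.
Round 2, table 4: round 2 has {1, 3, 5} and table 4 has {1, 3, 4}, leaving only 2.
Round 2, table 1: round 2 has {1, 2, 3, 5} and table 1 has {3, 5}, leaving only 4.
Round 3, table 4: round 3 has {3} and table 4 has {1, 2, 3, 4}, leaving only 5.
Round 3, table 2: round 3 has {3, 5} and table 2 has {1, 2}, leaving only 4.
Round 4, table 1: round 4 has {2, 4, 5} and table 1 has {3, 4, 5}, leaving only 1.
Round 3 already has {3, 4, 5} and table 1 already has {1, 3, 4, 5}, so round 3, table 1 must be 2.

2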